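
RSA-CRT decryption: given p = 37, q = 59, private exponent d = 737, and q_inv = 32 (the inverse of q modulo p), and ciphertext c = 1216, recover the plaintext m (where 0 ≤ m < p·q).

d_p = d mod (p−1) = 737 mod 36 = 17; d_q = d mod (q−1) = 41.
m₁ = c^(d_p) mod p: c ≡ 32 (mod 37), and 32^17 mod 37 = 15.
m₂ = c^(d_q) mod q: c ≡ 36 (mod 59), and 36^41 mod 59 = 5.
h = q_inv·(m₁ − m₂) mod p = 32·(15 − 5) mod 37 = 24.
m = m₂ + h·q = 5 + 24·59 = 1421.

1421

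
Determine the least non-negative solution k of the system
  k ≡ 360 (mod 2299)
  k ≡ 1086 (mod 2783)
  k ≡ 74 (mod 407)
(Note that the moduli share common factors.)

1451029

gcd(2299, 2783) = 121 and 121 | (1086 − 360), so the pair is consistent; merging gives k ≡ 23350 (mod 52877), where 52877 = lcm(2299, 2783).
gcd(52877, 407) = 11 and 11 | (74 − 23350), so the pair is consistent; merging gives k ≡ 1451029 (mod 1956449), where 1956449 = lcm(52877, 407).
The solution is unique modulo lcm(2299, 2783, 407) = 1956449.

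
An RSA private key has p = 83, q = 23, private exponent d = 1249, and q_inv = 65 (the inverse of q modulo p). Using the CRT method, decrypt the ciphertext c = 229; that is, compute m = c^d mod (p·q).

d_p = d mod (p−1) = 1249 mod 82 = 19; d_q = d mod (q−1) = 17.
m₁ = c^(d_p) mod p: c ≡ 63 (mod 83), and 63^19 mod 83 = 30.
m₂ = c^(d_q) mod q: c ≡ 22 (mod 23), and 22^17 mod 23 = 22.
h = q_inv·(m₁ − m₂) mod p = 65·(30 − 22) mod 83 = 22.
m = m₂ + h·q = 22 + 22·23 = 528.

528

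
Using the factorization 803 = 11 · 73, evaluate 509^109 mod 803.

290

Mod 11: 509 ≡ 3; by Fermat, exponent reduces to 109 mod 10 = 9; 3^9 ≡ 4 (mod 11).
Mod 73: 509 ≡ 71; by Fermat, exponent reduces to 109 mod 72 = 37; 71^37 ≡ 71 (mod 73).
Combine by CRT: x ≡ 4 (mod 11), x ≡ 71 (mod 73) ⇒ x ≡ 290 (mod 803).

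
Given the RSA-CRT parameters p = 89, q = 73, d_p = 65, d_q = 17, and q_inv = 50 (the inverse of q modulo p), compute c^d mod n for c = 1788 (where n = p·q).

6130

m₁ = c^(d_p) mod p: c ≡ 8 (mod 89), and 8^65 mod 89 = 78.
m₂ = c^(d_q) mod q: c ≡ 36 (mod 73), and 36^17 mod 73 = 71.
h = q_inv·(m₁ − m₂) mod p = 50·(78 − 71) mod 89 = 83.
m = m₂ + h·q = 71 + 83·73 = 6130.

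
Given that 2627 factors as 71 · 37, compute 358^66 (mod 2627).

1839

Mod 71: 358 ≡ 3; 3^66 ≡ 64 (mod 71).
Mod 37: 358 ≡ 25; by Fermat, exponent reduces to 66 mod 36 = 30; 25^30 ≡ 26 (mod 37).
Combine by CRT: x ≡ 64 (mod 71), x ≡ 26 (mod 37) ⇒ x ≡ 1839 (mod 2627).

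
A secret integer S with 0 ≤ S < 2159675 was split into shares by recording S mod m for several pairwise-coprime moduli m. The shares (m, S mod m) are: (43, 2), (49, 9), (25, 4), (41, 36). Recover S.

1881854

The moduli are pairwise coprime; N = 43·49·25·41 = 2159675.
N/43 = 50225; 50225 ≡ 1 (mod 43), inverse 1.
N/49 = 44075; 44075 ≡ 24 (mod 49); 24·47 ≡ 1, so inverse 47.
N/25 = 86387; 86387 ≡ 12 (mod 25); 12·23 ≡ 1, so inverse 23.
N/41 = 52675; 52675 ≡ 31 (mod 41); 31·4 ≡ 1, so inverse 4.
S ≡ 2·50225·1 + 9·44075·47 + 4·86387·23 + 36·52675·4 = 34276979.
34276979 mod 2159675 = 1881854.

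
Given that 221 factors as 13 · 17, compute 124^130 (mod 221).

Mod 13: 124 ≡ 7; by Fermat, exponent reduces to 130 mod 12 = 10; 7^10 ≡ 4 (mod 13).
Mod 17: 124 ≡ 5; by Fermat, exponent reduces to 130 mod 16 = 2; 5^2 ≡ 8 (mod 17).
Combine by CRT: x ≡ 4 (mod 13), x ≡ 8 (mod 17) ⇒ x ≡ 212 (mod 221).

212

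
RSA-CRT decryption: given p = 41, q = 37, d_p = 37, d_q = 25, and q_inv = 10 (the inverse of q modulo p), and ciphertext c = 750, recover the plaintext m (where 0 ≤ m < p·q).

m₁ = c^(d_p) mod p: c ≡ 12 (mod 41), and 12^37 mod 41 = 7.
m₂ = c^(d_q) mod q: c ≡ 10 (mod 37), and 10^25 mod 37 = 10.
h = q_inv·(m₁ − m₂) mod p = 10·(7 − 10) mod 41 = 11.
m = m₂ + h·q = 10 + 11·37 = 417.

417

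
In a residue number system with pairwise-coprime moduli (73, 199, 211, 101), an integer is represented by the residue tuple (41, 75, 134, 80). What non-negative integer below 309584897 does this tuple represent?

The moduli are pairwise coprime; N = 73·199·211·101 = 309584897.
N/73 = 4240889; 4240889 ≡ 27 (mod 73); 27·46 ≡ 1, so inverse 46.
N/199 = 1555703; 1555703 ≡ 120 (mod 199); 120·68 ≡ 1, so inverse 68.
N/211 = 1467227; 1467227 ≡ 144 (mod 211); 144·148 ≡ 1, so inverse 148.
N/101 = 3065197; 3065197 ≡ 49 (mod 101); 49·33 ≡ 1, so inverse 33.
x ≡ 41·4240889·46 + 75·1555703·68 + 134·1467227·148 + 80·3065197·33 = 53122567898.
53122567898 mod 309584897 = 183550511.

183550511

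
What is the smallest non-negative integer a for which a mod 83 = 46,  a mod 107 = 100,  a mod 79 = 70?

Combine the congruences pairwise.
From a ≡ 46 (mod 83) write a = 46 + 83t. Substituting into a ≡ 100 (mod 107) gives 83t ≡ 54 (mod 107), and since 83⁻¹ ≡ 49 (mod 107), t ≡ 78. Hence a ≡ 46 + 83·78 = 6520 (mod 8881).
From a ≡ 6520 (mod 8881) write a = 6520 + 8881t. Substituting into a ≡ 70 (mod 79) gives 8881t ≡ 28 (mod 79), and since 33⁻¹ ≡ 12 (mod 79), t ≡ 20. Hence a ≡ 6520 + 8881·20 = 184140 (mod 701599).

184140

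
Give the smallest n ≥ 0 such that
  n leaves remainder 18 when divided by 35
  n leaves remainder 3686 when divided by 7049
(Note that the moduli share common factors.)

24833

Combine the congruences pairwise.
gcd(35, 7049) = 7 and 7 | (3686 − 18), so the pair is consistent; merging gives n ≡ 24833 (mod 35245), where 35245 = lcm(35, 7049).
The solution is unique modulo lcm(35, 7049) = 35245.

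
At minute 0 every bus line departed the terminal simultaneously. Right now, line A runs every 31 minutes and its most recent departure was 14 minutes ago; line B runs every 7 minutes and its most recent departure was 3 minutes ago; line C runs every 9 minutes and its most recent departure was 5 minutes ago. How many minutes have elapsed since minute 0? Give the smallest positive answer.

Combine the congruences pairwise.
From t ≡ 14 (mod 31) write t = 14 + 31s. Substituting into t ≡ 3 (mod 7) gives 31s ≡ 3 (mod 7), and since 3⁻¹ ≡ 5 (mod 7), s ≡ 1. Hence t ≡ 14 + 31·1 = 45 (mod 217).
From t ≡ 45 (mod 217) write t = 45 + 217s. Substituting into t ≡ 5 (mod 9) gives 217s ≡ 5 (mod 9), and since 1⁻¹ ≡ 1 (mod 9), s ≡ 5. Hence t ≡ 45 + 217·5 = 1130 (mod 1953).

1130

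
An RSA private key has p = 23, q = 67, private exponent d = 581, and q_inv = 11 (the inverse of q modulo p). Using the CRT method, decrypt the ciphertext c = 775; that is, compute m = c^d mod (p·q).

767

d_p = d mod (p−1) = 581 mod 22 = 9; d_q = d mod (q−1) = 53.
m₁ = c^(d_p) mod p: c ≡ 16 (mod 23), and 16^9 mod 23 = 8.
m₂ = c^(d_q) mod q: c ≡ 38 (mod 67), and 38^53 mod 67 = 30.
h = q_inv·(m₁ − m₂) mod p = 11·(8 − 30) mod 23 = 11.
m = m₂ + h·q = 30 + 11·67 = 767.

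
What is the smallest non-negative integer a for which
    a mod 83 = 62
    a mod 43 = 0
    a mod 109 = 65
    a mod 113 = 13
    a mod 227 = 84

3251504727

Combine the congruences pairwise.
From a ≡ 62 (mod 83) write a = 62 + 83t. Substituting into a ≡ 0 (mod 43) gives 83t ≡ 24 (mod 43), and since 40⁻¹ ≡ 14 (mod 43), t ≡ 35. Hence a ≡ 62 + 83·35 = 2967 (mod 3569).
From a ≡ 2967 (mod 3569) write a = 2967 + 3569t. Substituting into a ≡ 65 (mod 109) gives 3569t ≡ 41 (mod 109), and since 81⁻¹ ≡ 35 (mod 109), t ≡ 18. Hence a ≡ 2967 + 3569·18 = 67209 (mod 389021).
From a ≡ 67209 (mod 389021) write a = 67209 + 389021t. Substituting into a ≡ 13 (mod 113) gives 389021t ≡ 39 (mod 113), and since 75⁻¹ ≡ 110 (mod 113), t ≡ 109. Hence a ≡ 67209 + 389021·109 = 42470498 (mod 43959373).
From a ≡ 42470498 (mod 43959373) write a = 42470498 + 43959373t. Substituting into a ≡ 84 (mod 227) gives 43959373t ≡ 151 (mod 227), and since 142⁻¹ ≡ 8 (mod 227), t ≡ 73. Hence a ≡ 42470498 + 43959373·73 = 3251504727 (mod 9978777671).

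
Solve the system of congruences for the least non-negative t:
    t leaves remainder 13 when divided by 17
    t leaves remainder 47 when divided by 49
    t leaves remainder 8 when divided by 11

1713

Combine the congruences pairwise.
From t ≡ 13 (mod 17) write t = 13 + 17s. Substituting into t ≡ 47 (mod 49) gives 17s ≡ 34 (mod 49), and since 17⁻¹ ≡ 26 (mod 49), s ≡ 2. Hence t ≡ 13 + 17·2 = 47 (mod 833).
From t ≡ 47 (mod 833) write t = 47 + 833s. Substituting into t ≡ 8 (mod 11) gives 833s ≡ 5 (mod 11), and since 8⁻¹ ≡ 7 (mod 11), s ≡ 2. Hence t ≡ 47 + 833·2 = 1713 (mod 9163).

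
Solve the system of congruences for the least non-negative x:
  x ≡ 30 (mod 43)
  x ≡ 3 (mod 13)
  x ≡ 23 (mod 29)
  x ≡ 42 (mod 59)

From x ≡ 30 (mod 43) write x = 30 + 43t. Substituting into x ≡ 3 (mod 13) gives 43t ≡ 12 (mod 13), and since 4⁻¹ ≡ 10 (mod 13), t ≡ 3. Hence x ≡ 30 + 43·3 = 159 (mod 559).
From x ≡ 159 (mod 559) write x = 159 + 559t. Substituting into x ≡ 23 (mod 29) gives 559t ≡ 9 (mod 29), and since 8⁻¹ ≡ 11 (mod 29), t ≡ 12. Hence x ≡ 159 + 559·12 = 6867 (mod 16211).
From x ≡ 6867 (mod 16211) write x = 6867 + 16211t. Substituting into x ≡ 42 (mod 59) gives 16211t ≡ 19 (mod 59), and since 45⁻¹ ≡ 21 (mod 59), t ≡ 45. Hence x ≡ 6867 + 16211·45 = 736362 (mod 956449).

736362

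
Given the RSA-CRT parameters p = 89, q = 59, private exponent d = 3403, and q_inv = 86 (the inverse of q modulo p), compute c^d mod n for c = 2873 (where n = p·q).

d_p = d mod (p−1) = 3403 mod 88 = 59; d_q = d mod (q−1) = 39.
m₁ = c^(d_p) mod p: c ≡ 25 (mod 89), and 25^59 mod 89 = 85.
m₂ = c^(d_q) mod q: c ≡ 41 (mod 59), and 41^39 mod 59 = 35.
h = q_inv·(m₁ − m₂) mod p = 86·(85 − 35) mod 89 = 28.
m = m₂ + h·q = 35 + 28·59 = 1687.

1687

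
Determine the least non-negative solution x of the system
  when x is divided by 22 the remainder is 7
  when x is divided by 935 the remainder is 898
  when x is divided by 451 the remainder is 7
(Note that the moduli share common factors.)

gcd(22, 935) = 11 and 11 | (898 − 7), so the pair is consistent; merging gives x ≡ 1833 (mod 1870), where 1870 = lcm(22, 935).
gcd(1870, 451) = 11 and 11 | (7 − 1833), so the pair is consistent; merging gives x ≡ 52323 (mod 76670), where 76670 = lcm(1870, 451).
The solution is unique modulo lcm(22, 935, 451) = 76670.

52323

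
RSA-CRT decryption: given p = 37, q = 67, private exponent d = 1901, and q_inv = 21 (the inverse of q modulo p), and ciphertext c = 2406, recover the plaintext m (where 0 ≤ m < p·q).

d_p = d mod (p−1) = 1901 mod 36 = 29; d_q = d mod (q−1) = 53.
m₁ = c^(d_p) mod p: c ≡ 1 (mod 37), and 1^29 mod 37 = 1.
m₂ = c^(d_q) mod q: c ≡ 61 (mod 67), and 61^53 mod 67 = 12.
h = q_inv·(m₁ − m₂) mod p = 21·(1 − 12) mod 37 = 28.
m = m₂ + h·q = 12 + 28·67 = 1888.

1888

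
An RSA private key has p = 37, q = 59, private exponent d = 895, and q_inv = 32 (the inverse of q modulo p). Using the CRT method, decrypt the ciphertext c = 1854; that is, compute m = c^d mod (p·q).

d_p = d mod (p−1) = 895 mod 36 = 31; d_q = d mod (q−1) = 25.
m₁ = c^(d_p) mod p: c ≡ 4 (mod 37), and 4^31 mod 37 = 3.
m₂ = c^(d_q) mod q: c ≡ 25 (mod 59), and 25^25 mod 59 = 21.
h = q_inv·(m₁ − m₂) mod p = 32·(3 − 21) mod 37 = 16.
m = m₂ + h·q = 21 + 16·59 = 965.

965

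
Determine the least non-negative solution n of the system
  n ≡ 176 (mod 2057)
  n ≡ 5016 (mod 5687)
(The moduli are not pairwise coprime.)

61886

gcd(2057, 5687) = 121 and 121 | (5016 − 176), so the pair is consistent; merging gives n ≡ 61886 (mod 96679), where 96679 = lcm(2057, 5687).
The solution is unique modulo lcm(2057, 5687) = 96679.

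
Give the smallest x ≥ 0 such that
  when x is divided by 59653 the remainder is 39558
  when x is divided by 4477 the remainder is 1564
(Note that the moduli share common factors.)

gcd(59653, 4477) = 121 and 121 | (1564 − 39558), so the pair is consistent; merging gives x ≡ 1053659 (mod 2207161), where 2207161 = lcm(59653, 4477).
The solution is unique modulo lcm(59653, 4477) = 2207161.

1053659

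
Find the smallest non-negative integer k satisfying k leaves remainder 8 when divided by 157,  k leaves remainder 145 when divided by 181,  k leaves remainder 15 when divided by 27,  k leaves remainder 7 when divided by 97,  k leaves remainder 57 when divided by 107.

4574886279

From k ≡ 8 (mod 157) write k = 8 + 157t. Substituting into k ≡ 145 (mod 181) gives 157t ≡ 137 (mod 181), and since 157⁻¹ ≡ 98 (mod 181), t ≡ 32. Hence k ≡ 8 + 157·32 = 5032 (mod 28417).
From k ≡ 5032 (mod 28417) write k = 5032 + 28417t. Substituting into k ≡ 15 (mod 27) gives 28417t ≡ 5 (mod 27), and since 13⁻¹ ≡ 25 (mod 27), t ≡ 17. Hence k ≡ 5032 + 28417·17 = 488121 (mod 767259).
From k ≡ 488121 (mod 767259) write k = 488121 + 767259t. Substituting into k ≡ 7 (mod 97) gives 767259t ≡ 87 (mod 97), and since 86⁻¹ ≡ 44 (mod 97), t ≡ 45. Hence k ≡ 488121 + 767259·45 = 35014776 (mod 74424123).
From k ≡ 35014776 (mod 74424123) write k = 35014776 + 74424123t. Substituting into k ≡ 57 (mod 107) gives 74424123t ≡ 68 (mod 107), and since 59⁻¹ ≡ 78 (mod 107), t ≡ 61. Hence k ≡ 35014776 + 74424123·61 = 4574886279 (mod 7963381161).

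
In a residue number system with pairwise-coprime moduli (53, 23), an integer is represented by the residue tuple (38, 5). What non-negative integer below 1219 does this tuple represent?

From x ≡ 38 (mod 53) write x = 38 + 53t. Substituting into x ≡ 5 (mod 23) gives 53t ≡ 13 (mod 23), and since 7⁻¹ ≡ 10 (mod 23), t ≡ 15. Hence x ≡ 38 + 53·15 = 833 (mod 1219).

833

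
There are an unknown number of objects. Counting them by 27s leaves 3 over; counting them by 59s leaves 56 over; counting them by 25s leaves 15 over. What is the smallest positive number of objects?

Combine the congruences pairwise.
From N ≡ 3 (mod 27) write N = 3 + 27t. Substituting into N ≡ 56 (mod 59) gives 27t ≡ 53 (mod 59), and since 27⁻¹ ≡ 35 (mod 59), t ≡ 26. Hence N ≡ 3 + 27·26 = 705 (mod 1593).
From N ≡ 705 (mod 1593) write N = 705 + 1593t. Substituting into N ≡ 15 (mod 25) gives 1593t ≡ 10 (mod 25), and since 18⁻¹ ≡ 7 (mod 25), t ≡ 20. Hence N ≡ 705 + 1593·20 = 32565 (mod 39825).

32565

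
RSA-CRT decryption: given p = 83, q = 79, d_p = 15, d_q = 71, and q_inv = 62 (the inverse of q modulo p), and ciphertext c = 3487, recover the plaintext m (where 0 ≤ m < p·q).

m₁ = c^(d_p) mod p: c ≡ 1 (mod 83), and 1^15 mod 83 = 1.
m₂ = c^(d_q) mod q: c ≡ 11 (mod 79), and 11^71 mod 79 = 20.
h = q_inv·(m₁ − m₂) mod p = 62·(1 − 20) mod 83 = 67.
m = m₂ + h·q = 20 + 67·79 = 5313.

5313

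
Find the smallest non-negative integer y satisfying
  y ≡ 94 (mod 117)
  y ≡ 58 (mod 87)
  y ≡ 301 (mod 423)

67135

Combine the congruences pairwise.
gcd(117, 87) = 3 and 3 | (58 − 94), so the pair is consistent; merging gives y ≡ 2668 (mod 3393), where 3393 = lcm(117, 87).
gcd(3393, 423) = 9 and 9 | (301 − 2668), so the pair is consistent; merging gives y ≡ 67135 (mod 159471), where 159471 = lcm(3393, 423).
The solution is unique modulo lcm(117, 87, 423) = 159471.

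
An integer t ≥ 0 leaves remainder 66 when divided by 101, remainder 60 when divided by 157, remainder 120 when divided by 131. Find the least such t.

1783423

From t ≡ 66 (mod 101) write t = 66 + 101s. Substituting into t ≡ 60 (mod 157) gives 101s ≡ 151 (mod 157), and since 101⁻¹ ≡ 14 (mod 157), s ≡ 73. Hence t ≡ 66 + 101·73 = 7439 (mod 15857).
From t ≡ 7439 (mod 15857) write t = 7439 + 15857s. Substituting into t ≡ 120 (mod 131) gives 15857s ≡ 17 (mod 131), and since 6⁻¹ ≡ 22 (mod 131), s ≡ 112. Hence t ≡ 7439 + 15857·112 = 1783423 (mod 2077267).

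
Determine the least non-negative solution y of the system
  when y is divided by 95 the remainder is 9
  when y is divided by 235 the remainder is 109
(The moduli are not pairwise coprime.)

gcd(95, 235) = 5 and 5 | (109 − 9), so the pair is consistent; merging gives y ≡ 579 (mod 4465), where 4465 = lcm(95, 235).
The solution is unique modulo lcm(95, 235) = 4465.

579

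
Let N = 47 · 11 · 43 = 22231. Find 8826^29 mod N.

15491

Mod 47: 8826 ≡ 37; 37^29 ≡ 28 (mod 47).
Mod 11: 8826 ≡ 4; by Fermat, exponent reduces to 29 mod 10 = 9; 4^9 ≡ 3 (mod 11).
Mod 43: 8826 ≡ 11; 11^29 ≡ 11 (mod 43).
Combine by CRT: x ≡ 28 (mod 47), x ≡ 3 (mod 11), x ≡ 11 (mod 43) ⇒ x ≡ 15491 (mod 22231).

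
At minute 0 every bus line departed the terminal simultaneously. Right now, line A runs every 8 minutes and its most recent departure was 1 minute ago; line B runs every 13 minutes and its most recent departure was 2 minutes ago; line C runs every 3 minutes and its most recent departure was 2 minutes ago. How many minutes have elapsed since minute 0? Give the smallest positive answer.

The moduli are pairwise coprime; N = 8·13·3 = 312.
N/8 = 39; 39 ≡ 7 (mod 8); 7·7 ≡ 1, so inverse 7.
N/13 = 24; 24 ≡ 11 (mod 13); 11·6 ≡ 1, so inverse 6.
N/3 = 104; 104 ≡ 2 (mod 3); 2·2 ≡ 1, so inverse 2.
t ≡ 1·39·7 + 2·24·6 + 2·104·2 = 977.
977 mod 312 = 41.

41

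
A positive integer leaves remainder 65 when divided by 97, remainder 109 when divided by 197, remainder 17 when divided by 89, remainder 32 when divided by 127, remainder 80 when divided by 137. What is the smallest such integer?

The moduli are pairwise coprime; N = 97·197·89·127·137 = 29590496699.
N/97 = 305056667; 305056667 ≡ 9 (mod 97); 9·54 ≡ 1, so inverse 54.
N/197 = 150205567; 150205567 ≡ 159 (mod 197); 159·57 ≡ 1, so inverse 57.
N/89 = 332477491; 332477491 ≡ 13 (mod 89); 13·48 ≡ 1, so inverse 48.
N/127 = 232996037; 232996037 ≡ 59 (mod 127); 59·28 ≡ 1, so inverse 28.
N/137 = 215989027; 215989027 ≡ 33 (mod 137); 33·54 ≡ 1, so inverse 54.
x ≡ 65·305056667·54 + 109·150205567·57 + 17·332477491·48 + 32·232996037·28 + 80·215989027·54 = 3417114767389.
3417114767389 mod 29590496699 = 14207647004.

14207647004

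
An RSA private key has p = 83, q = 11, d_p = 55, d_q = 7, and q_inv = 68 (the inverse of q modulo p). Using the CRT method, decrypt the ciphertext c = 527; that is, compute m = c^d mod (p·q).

846

m₁ = c^(d_p) mod p: c ≡ 29 (mod 83), and 29^55 mod 83 = 16.
m₂ = c^(d_q) mod q: c ≡ 10 (mod 11), and 10^7 mod 11 = 10.
h = q_inv·(m₁ − m₂) mod p = 68·(16 − 10) mod 83 = 76.
m = m₂ + h·q = 10 + 76·11 = 846.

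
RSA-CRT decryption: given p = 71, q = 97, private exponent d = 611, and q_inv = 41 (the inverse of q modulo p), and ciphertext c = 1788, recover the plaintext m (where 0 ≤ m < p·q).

d_p = d mod (p−1) = 611 mod 70 = 51; d_q = d mod (q−1) = 35.
m₁ = c^(d_p) mod p: c ≡ 13 (mod 71), and 13^51 mod 71 = 35.
m₂ = c^(d_q) mod q: c ≡ 42 (mod 97), and 42^35 mod 97 = 77.
h = q_inv·(m₁ − m₂) mod p = 41·(35 − 77) mod 71 = 53.
m = m₂ + h·q = 77 + 53·97 = 5218.

5218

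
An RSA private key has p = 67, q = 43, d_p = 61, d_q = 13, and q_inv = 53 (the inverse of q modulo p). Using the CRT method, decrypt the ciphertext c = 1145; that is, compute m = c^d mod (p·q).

m₁ = c^(d_p) mod p: c ≡ 6 (mod 67), and 6^61 mod 67 = 17.
m₂ = c^(d_q) mod q: c ≡ 27 (mod 43), and 27^13 mod 43 = 8.
h = q_inv·(m₁ − m₂) mod p = 53·(17 − 8) mod 67 = 8.
m = m₂ + h·q = 8 + 8·43 = 352.

352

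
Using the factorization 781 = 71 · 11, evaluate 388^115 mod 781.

452

Mod 71: 388 ≡ 33; by Fermat, exponent reduces to 115 mod 70 = 45; 33^45 ≡ 26 (mod 71).
Mod 11: 388 ≡ 3; by Fermat, exponent reduces to 115 mod 10 = 5; 3^5 ≡ 1 (mod 11).
Combine by CRT: x ≡ 26 (mod 71), x ≡ 1 (mod 11) ⇒ x ≡ 452 (mod 781).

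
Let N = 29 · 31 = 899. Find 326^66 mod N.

Mod 29: 326 ≡ 7; by Fermat, exponent reduces to 66 mod 28 = 10; 7^10 ≡ 24 (mod 29).
Mod 31: 326 ≡ 16; by Fermat, exponent reduces to 66 mod 30 = 6; 16^6 ≡ 16 (mod 31).
Combine by CRT: x ≡ 24 (mod 29), x ≡ 16 (mod 31) ⇒ x ≡ 140 (mod 899).

140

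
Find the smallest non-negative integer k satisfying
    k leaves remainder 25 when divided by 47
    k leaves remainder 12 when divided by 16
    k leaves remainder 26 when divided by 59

From k ≡ 25 (mod 47) write k = 25 + 47t. Substituting into k ≡ 12 (mod 16) gives 47t ≡ 3 (mod 16), and since 15⁻¹ ≡ 15 (mod 16), t ≡ 13. Hence k ≡ 25 + 47·13 = 636 (mod 752).
From k ≡ 636 (mod 752) write k = 636 + 752t. Substituting into k ≡ 26 (mod 59) gives 752t ≡ 39 (mod 59), and since 44⁻¹ ≡ 55 (mod 59), t ≡ 21. Hence k ≡ 636 + 752·21 = 16428 (mod 44368).

16428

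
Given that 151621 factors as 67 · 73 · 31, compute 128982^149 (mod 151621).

78702

Mod 67: 128982 ≡ 7; by Fermat, exponent reduces to 149 mod 66 = 17; 7^17 ≡ 44 (mod 67).
Mod 73: 128982 ≡ 64; by Fermat, exponent reduces to 149 mod 72 = 5; 64^5 ≡ 8 (mod 73).
Mod 31: 128982 ≡ 22; by Fermat, exponent reduces to 149 mod 30 = 29; 22^29 ≡ 24 (mod 31).
Combine by CRT: x ≡ 44 (mod 67), x ≡ 8 (mod 73), x ≡ 24 (mod 31) ⇒ x ≡ 78702 (mod 151621).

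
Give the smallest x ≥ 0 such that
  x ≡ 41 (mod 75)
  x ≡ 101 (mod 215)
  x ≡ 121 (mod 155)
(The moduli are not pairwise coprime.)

Combine the congruences pairwise.
gcd(75, 215) = 5 and 5 | (101 − 41), so the pair is consistent; merging gives x ≡ 1391 (mod 3225), where 3225 = lcm(75, 215).
gcd(3225, 155) = 5 and 5 | (121 − 1391), so the pair is consistent; merging gives x ≡ 4616 (mod 99975), where 99975 = lcm(3225, 155).
The solution is unique modulo lcm(75, 215, 155) = 99975.

4616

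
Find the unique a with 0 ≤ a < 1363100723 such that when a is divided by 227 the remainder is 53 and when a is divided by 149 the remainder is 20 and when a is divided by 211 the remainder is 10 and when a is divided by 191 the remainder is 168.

The moduli are pairwise coprime; N = 227·149·211·191 = 1363100723.
N/227 = 6004849; 6004849 ≡ 18 (mod 227); 18·164 ≡ 1, so inverse 164.
N/149 = 9148327; 9148327 ≡ 25 (mod 149); 25·6 ≡ 1, so inverse 6.
N/211 = 6460193; 6460193 ≡ 6 (mod 211); 6·176 ≡ 1, so inverse 176.
N/191 = 7136653; 7136653 ≡ 129 (mod 191); 129·77 ≡ 1, so inverse 77.
a ≡ 53·6004849·164 + 20·9148327·6 + 10·6460193·176 + 168·7136653·77 = 156981629636.
156981629636 mod 1363100723 = 225046491.

225046491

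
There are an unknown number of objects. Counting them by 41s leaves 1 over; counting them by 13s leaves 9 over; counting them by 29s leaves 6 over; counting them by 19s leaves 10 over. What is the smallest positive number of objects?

Combine the congruences pairwise.
From N ≡ 1 (mod 41) write N = 1 + 41t. Substituting into N ≡ 9 (mod 13) gives 41t ≡ 8 (mod 13), and since 2⁻¹ ≡ 7 (mod 13), t ≡ 4. Hence N ≡ 1 + 41·4 = 165 (mod 533).
From N ≡ 165 (mod 533) write N = 165 + 533t. Substituting into N ≡ 6 (mod 29) gives 533t ≡ 15 (mod 29), and since 11⁻¹ ≡ 8 (mod 29), t ≡ 4. Hence N ≡ 165 + 533·4 = 2297 (mod 15457).
From N ≡ 2297 (mod 15457) write N = 2297 + 15457t. Substituting into N ≡ 10 (mod 19) gives 15457t ≡ 12 (mod 19), and since 10⁻¹ ≡ 2 (mod 19), t ≡ 5. Hence N ≡ 2297 + 15457·5 = 79582 (mod 293683).

79582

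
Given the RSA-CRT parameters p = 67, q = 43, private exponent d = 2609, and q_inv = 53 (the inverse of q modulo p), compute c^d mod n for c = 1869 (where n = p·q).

585

d_p = d mod (p−1) = 2609 mod 66 = 35; d_q = d mod (q−1) = 5.
m₁ = c^(d_p) mod p: c ≡ 60 (mod 67), and 60^35 mod 67 = 49.
m₂ = c^(d_q) mod q: c ≡ 20 (mod 43), and 20^5 mod 43 = 26.
h = q_inv·(m₁ − m₂) mod p = 53·(49 − 26) mod 67 = 13.
m = m₂ + h·q = 26 + 13·43 = 585.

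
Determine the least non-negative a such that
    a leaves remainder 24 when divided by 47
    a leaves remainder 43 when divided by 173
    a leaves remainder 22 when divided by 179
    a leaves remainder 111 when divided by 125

73934361

From a ≡ 24 (mod 47) write a = 24 + 47t. Substituting into a ≡ 43 (mod 173) gives 47t ≡ 19 (mod 173), and since 47⁻¹ ≡ 81 (mod 173), t ≡ 155. Hence a ≡ 24 + 47·155 = 7309 (mod 8131).
From a ≡ 7309 (mod 8131) write a = 7309 + 8131t. Substituting into a ≡ 22 (mod 179) gives 8131t ≡ 52 (mod 179), and since 76⁻¹ ≡ 106 (mod 179), t ≡ 142. Hence a ≡ 7309 + 8131·142 = 1161911 (mod 1455449).
From a ≡ 1161911 (mod 1455449) write a = 1161911 + 1455449t. Substituting into a ≡ 111 (mod 125) gives 1455449t ≡ 75 (mod 125), and since 74⁻¹ ≡ 49 (mod 125), t ≡ 50. Hence a ≡ 1161911 + 1455449·50 = 73934361 (mod 181931125).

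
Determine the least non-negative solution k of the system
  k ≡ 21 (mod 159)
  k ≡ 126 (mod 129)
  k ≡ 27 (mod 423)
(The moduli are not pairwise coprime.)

gcd(159, 129) = 3 and 3 | (126 − 21), so the pair is consistent; merging gives k ≡ 3996 (mod 6837), where 6837 = lcm(159, 129).
gcd(6837, 423) = 3 and 3 | (27 − 3996), so the pair is consistent; merging gives k ≡ 742392 (mod 964017), where 964017 = lcm(6837, 423).
The solution is unique modulo lcm(159, 129, 423) = 964017.

742392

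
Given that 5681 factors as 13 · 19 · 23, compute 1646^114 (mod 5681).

1559

Mod 13: 1646 ≡ 8; by Fermat, exponent reduces to 114 mod 12 = 6; 8^6 ≡ 12 (mod 13).
Mod 19: 1646 ≡ 12; by Fermat, exponent reduces to 114 mod 18 = 6; 12^6 ≡ 1 (mod 19).
Mod 23: 1646 ≡ 13; by Fermat, exponent reduces to 114 mod 22 = 4; 13^4 ≡ 18 (mod 23).
Combine by CRT: x ≡ 12 (mod 13), x ≡ 1 (mod 19), x ≡ 18 (mod 23) ⇒ x ≡ 1559 (mod 5681).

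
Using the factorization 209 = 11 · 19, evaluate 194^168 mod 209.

163

Mod 11: 194 ≡ 7; by Fermat, exponent reduces to 168 mod 10 = 8; 7^8 ≡ 9 (mod 11).
Mod 19: 194 ≡ 4; by Fermat, exponent reduces to 168 mod 18 = 6; 4^6 ≡ 11 (mod 19).
Combine by CRT: x ≡ 9 (mod 11), x ≡ 11 (mod 19) ⇒ x ≡ 163 (mod 209).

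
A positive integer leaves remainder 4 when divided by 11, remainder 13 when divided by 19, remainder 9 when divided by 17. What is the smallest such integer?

3205

From n ≡ 4 (mod 11) write n = 4 + 11t. Substituting into n ≡ 13 (mod 19) gives 11t ≡ 9 (mod 19), and since 11⁻¹ ≡ 7 (mod 19), t ≡ 6. Hence n ≡ 4 + 11·6 = 70 (mod 209).
From n ≡ 70 (mod 209) write n = 70 + 209t. Substituting into n ≡ 9 (mod 17) gives 209t ≡ 7 (mod 17), and since 5⁻¹ ≡ 7 (mod 17), t ≡ 15. Hence n ≡ 70 + 209·15 = 3205 (mod 3553).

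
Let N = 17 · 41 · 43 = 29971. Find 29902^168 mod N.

20469

Mod 17: 29902 ≡ 16; by Fermat, exponent reduces to 168 mod 16 = 8; 16^8 ≡ 1 (mod 17).
Mod 41: 29902 ≡ 13; by Fermat, exponent reduces to 168 mod 40 = 8; 13^8 ≡ 10 (mod 41).
Mod 43: 29902 ≡ 17; since 42 | 168, by Fermat 17^168 ≡ 1 (mod 43).
Combine by CRT: x ≡ 1 (mod 17), x ≡ 10 (mod 41), x ≡ 1 (mod 43) ⇒ x ≡ 20469 (mod 29971).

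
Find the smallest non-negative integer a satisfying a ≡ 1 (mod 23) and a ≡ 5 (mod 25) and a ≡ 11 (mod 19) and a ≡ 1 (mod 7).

30430

Combine the congruences pairwise.
From a ≡ 1 (mod 23) write a = 1 + 23t. Substituting into a ≡ 5 (mod 25) gives 23t ≡ 4 (mod 25), and since 23⁻¹ ≡ 12 (mod 25), t ≡ 23. Hence a ≡ 1 + 23·23 = 530 (mod 575).
From a ≡ 530 (mod 575) write a = 530 + 575t. Substituting into a ≡ 11 (mod 19) gives 575t ≡ 13 (mod 19), and since 5⁻¹ ≡ 4 (mod 19), t ≡ 14. Hence a ≡ 530 + 575·14 = 8580 (mod 10925).
From a ≡ 8580 (mod 10925) write a = 8580 + 10925t. Substituting into a ≡ 1 (mod 7) gives 10925t ≡ 3 (mod 7), and since 5⁻¹ ≡ 3 (mod 7), t ≡ 2. Hence a ≡ 8580 + 10925·2 = 30430 (mod 76475).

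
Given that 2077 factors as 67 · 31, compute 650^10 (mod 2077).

Mod 67: 650 ≡ 47; 47^10 ≡ 35 (mod 67).
Mod 31: 650 ≡ 30; 30^10 ≡ 1 (mod 31).
Combine by CRT: x ≡ 35 (mod 67), x ≡ 1 (mod 31) ⇒ x ≡ 1241 (mod 2077).

1241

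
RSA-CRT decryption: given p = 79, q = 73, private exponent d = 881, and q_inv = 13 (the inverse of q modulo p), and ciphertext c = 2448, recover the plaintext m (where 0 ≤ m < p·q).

d_p = d mod (p−1) = 881 mod 78 = 23; d_q = d mod (q−1) = 17.
m₁ = c^(d_p) mod p: c ≡ 78 (mod 79), and 78^23 mod 79 = 78.
m₂ = c^(d_q) mod q: c ≡ 39 (mod 73), and 39^17 mod 73 = 40.
h = q_inv·(m₁ − m₂) mod p = 13·(78 − 40) mod 79 = 20.
m = m₂ + h·q = 40 + 20·73 = 1500.

1500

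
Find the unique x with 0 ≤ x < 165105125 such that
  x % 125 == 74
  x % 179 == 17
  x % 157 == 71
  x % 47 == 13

From x ≡ 74 (mod 125) write x = 74 + 125t. Substituting into x ≡ 17 (mod 179) gives 125t ≡ 122 (mod 179), and since 125⁻¹ ≡ 116 (mod 179), t ≡ 11. Hence x ≡ 74 + 125·11 = 1449 (mod 22375).
From x ≡ 1449 (mod 22375) write x = 1449 + 22375t. Substituting into x ≡ 71 (mod 157) gives 22375t ≡ 35 (mod 157), and since 81⁻¹ ≡ 126 (mod 157), t ≡ 14. Hence x ≡ 1449 + 22375·14 = 314699 (mod 3512875).
From x ≡ 314699 (mod 3512875) write x = 314699 + 3512875t. Substituting into x ≡ 13 (mod 47) gives 3512875t ≡ 26 (mod 47), and since 1⁻¹ ≡ 1 (mod 47), t ≡ 26. Hence x ≡ 314699 + 3512875·26 = 91649449 (mod 165105125).

91649449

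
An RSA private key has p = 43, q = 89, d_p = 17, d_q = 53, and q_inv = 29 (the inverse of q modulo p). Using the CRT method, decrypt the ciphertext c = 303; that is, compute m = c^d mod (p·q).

524

m₁ = c^(d_p) mod p: c ≡ 2 (mod 43), and 2^17 mod 43 = 8.
m₂ = c^(d_q) mod q: c ≡ 36 (mod 89), and 36^53 mod 89 = 79.
h = q_inv·(m₁ − m₂) mod p = 29·(8 − 79) mod 43 = 5.
m = m₂ + h·q = 79 + 5·89 = 524.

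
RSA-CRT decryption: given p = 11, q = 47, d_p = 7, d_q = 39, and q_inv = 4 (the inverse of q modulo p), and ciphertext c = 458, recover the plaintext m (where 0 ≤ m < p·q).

m₁ = c^(d_p) mod p: c ≡ 7 (mod 11), and 7^7 mod 11 = 6.
m₂ = c^(d_q) mod q: c ≡ 35 (mod 47), and 35^39 mod 47 = 19.
h = q_inv·(m₁ − m₂) mod p = 4·(6 − 19) mod 11 = 3.
m = m₂ + h·q = 19 + 3·47 = 160.

160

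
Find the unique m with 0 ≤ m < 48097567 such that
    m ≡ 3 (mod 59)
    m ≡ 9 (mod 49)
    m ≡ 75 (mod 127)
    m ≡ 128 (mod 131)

The moduli are pairwise coprime; N = 59·49·127·131 = 48097567.
N/59 = 815213; 815213 ≡ 10 (mod 59); 10·6 ≡ 1, so inverse 6.
N/49 = 981583; 981583 ≡ 15 (mod 49); 15·36 ≡ 1, so inverse 36.
N/127 = 378721; 378721 ≡ 7 (mod 127); 7·109 ≡ 1, so inverse 109.
N/131 = 367157; 367157 ≡ 95 (mod 131); 95·40 ≡ 1, so inverse 40.
m ≡ 3·815213·6 + 9·981583·36 + 75·378721·109 + 128·367157·40 = 5308594741.
5308594741 mod 48097567 = 17862371.

17862371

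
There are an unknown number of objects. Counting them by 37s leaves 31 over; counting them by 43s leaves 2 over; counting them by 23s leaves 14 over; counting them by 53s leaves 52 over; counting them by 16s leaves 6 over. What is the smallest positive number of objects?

From N ≡ 31 (mod 37) write N = 31 + 37t. Substituting into N ≡ 2 (mod 43) gives 37t ≡ 14 (mod 43), and since 37⁻¹ ≡ 7 (mod 43), t ≡ 12. Hence N ≡ 31 + 37·12 = 475 (mod 1591).
From N ≡ 475 (mod 1591) write N = 475 + 1591t. Substituting into N ≡ 14 (mod 23) gives 1591t ≡ 22 (mod 23), and since 4⁻¹ ≡ 6 (mod 23), t ≡ 17. Hence N ≡ 475 + 1591·17 = 27522 (mod 36593).
From N ≡ 27522 (mod 36593) write N = 27522 + 36593t. Substituting into N ≡ 52 (mod 53) gives 36593t ≡ 37 (mod 53), and since 23⁻¹ ≡ 30 (mod 53), t ≡ 50. Hence N ≡ 27522 + 36593·50 = 1857172 (mod 1939429).
From N ≡ 1857172 (mod 1939429) write N = 1857172 + 1939429t. Substituting into N ≡ 6 (mod 16) gives 1939429t ≡ 2 (mod 16), and since 5⁻¹ ≡ 13 (mod 16), t ≡ 10. Hence N ≡ 1857172 + 1939429·10 = 21251462 (mod 31030864).

21251462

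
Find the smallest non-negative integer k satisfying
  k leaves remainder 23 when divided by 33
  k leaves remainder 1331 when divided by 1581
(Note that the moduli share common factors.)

12398

gcd(33, 1581) = 3 and 3 | (1331 − 23), so the pair is consistent; merging gives k ≡ 12398 (mod 17391), where 17391 = lcm(33, 1581).
The solution is unique modulo lcm(33, 1581) = 17391.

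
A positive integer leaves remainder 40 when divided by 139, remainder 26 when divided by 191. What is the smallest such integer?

Combine the congruences pairwise.
From x ≡ 40 (mod 139) write x = 40 + 139t. Substituting into x ≡ 26 (mod 191) gives 139t ≡ 177 (mod 191), and since 139⁻¹ ≡ 11 (mod 191), t ≡ 37. Hence x ≡ 40 + 139·37 = 5183 (mod 26549).

5183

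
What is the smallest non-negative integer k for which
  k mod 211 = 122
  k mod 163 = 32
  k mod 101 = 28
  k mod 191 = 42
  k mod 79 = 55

From k ≡ 122 (mod 211) write k = 122 + 211t. Substituting into k ≡ 32 (mod 163) gives 211t ≡ 73 (mod 163), and since 48⁻¹ ≡ 17 (mod 163), t ≡ 100. Hence k ≡ 122 + 211·100 = 21222 (mod 34393).
From k ≡ 21222 (mod 34393) write k = 21222 + 34393t. Substituting into k ≡ 28 (mod 101) gives 34393t ≡ 16 (mod 101), and since 53⁻¹ ≡ 61 (mod 101), t ≡ 67. Hence k ≡ 21222 + 34393·67 = 2325553 (mod 3473693).
From k ≡ 2325553 (mod 3473693) write k = 2325553 + 3473693t. Substituting into k ≡ 42 (mod 191) gives 3473693t ≡ 105 (mod 191), and since 167⁻¹ ≡ 183 (mod 191), t ≡ 115. Hence k ≡ 2325553 + 3473693·115 = 401800248 (mod 663475363).
From k ≡ 401800248 (mod 663475363) write k = 401800248 + 663475363t. Substituting into k ≡ 55 (mod 79) gives 663475363t ≡ 48 (mod 79), and since 25⁻¹ ≡ 19 (mod 79), t ≡ 43. Hence k ≡ 401800248 + 663475363·43 = 28931240857 (mod 52414553677).

28931240857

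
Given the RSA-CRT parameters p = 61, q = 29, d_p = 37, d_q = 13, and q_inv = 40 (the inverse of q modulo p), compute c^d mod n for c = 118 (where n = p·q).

m₁ = c^(d_p) mod p: c ≡ 57 (mod 61), and 57^37 mod 61 = 25.
m₂ = c^(d_q) mod q: c ≡ 2 (mod 29), and 2^13 mod 29 = 14.
h = q_inv·(m₁ − m₂) mod p = 40·(25 − 14) mod 61 = 13.
m = m₂ + h·q = 14 + 13·29 = 391.

391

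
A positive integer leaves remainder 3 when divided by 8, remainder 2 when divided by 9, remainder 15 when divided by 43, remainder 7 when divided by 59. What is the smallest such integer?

87563

The moduli are pairwise coprime; N = 8·9·43·59 = 182664.
N/8 = 22833; 22833 ≡ 1 (mod 8), inverse 1.
N/9 = 20296; 20296 ≡ 1 (mod 9), inverse 1.
N/43 = 4248; 4248 ≡ 34 (mod 43); 34·19 ≡ 1, so inverse 19.
N/59 = 3096; 3096 ≡ 28 (mod 59); 28·19 ≡ 1, so inverse 19.
a ≡ 3·22833·1 + 2·20296·1 + 15·4248·19 + 7·3096·19 = 1731539.
1731539 mod 182664 = 87563.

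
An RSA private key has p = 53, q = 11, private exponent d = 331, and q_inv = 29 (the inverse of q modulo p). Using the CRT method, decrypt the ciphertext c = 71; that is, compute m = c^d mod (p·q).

357

d_p = d mod (p−1) = 331 mod 52 = 19; d_q = d mod (q−1) = 1.
m₁ = c^(d_p) mod p: c ≡ 18 (mod 53), and 18^19 mod 53 = 39.
m₂ = c^(d_q) mod q: c ≡ 5 (mod 11), and 5^1 mod 11 = 5.
h = q_inv·(m₁ − m₂) mod p = 29·(39 − 5) mod 53 = 32.
m = m₂ + h·q = 5 + 32·11 = 357.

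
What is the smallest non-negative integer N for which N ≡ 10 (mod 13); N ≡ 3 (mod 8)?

From N ≡ 10 (mod 13) write N = 10 + 13t. Substituting into N ≡ 3 (mod 8) gives 13t ≡ 1 (mod 8), and since 5⁻¹ ≡ 5 (mod 8), t ≡ 5. Hence N ≡ 10 + 13·5 = 75 (mod 104).

75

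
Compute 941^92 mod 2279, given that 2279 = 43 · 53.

13

Mod 43: 941 ≡ 38; by Fermat, exponent reduces to 92 mod 42 = 8; 38^8 ≡ 13 (mod 43).
Mod 53: 941 ≡ 40; by Fermat, exponent reduces to 92 mod 52 = 40; 40^40 ≡ 13 (mod 53).
Combine by CRT: x ≡ 13 (mod 43), x ≡ 13 (mod 53) ⇒ x ≡ 13 (mod 2279).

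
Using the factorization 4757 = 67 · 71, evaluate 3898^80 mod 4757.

116

Mod 67: 3898 ≡ 12; by Fermat, exponent reduces to 80 mod 66 = 14; 12^14 ≡ 49 (mod 67).
Mod 71: 3898 ≡ 64; by Fermat, exponent reduces to 80 mod 70 = 10; 64^10 ≡ 45 (mod 71).
Combine by CRT: x ≡ 49 (mod 67), x ≡ 45 (mod 71) ⇒ x ≡ 116 (mod 4757).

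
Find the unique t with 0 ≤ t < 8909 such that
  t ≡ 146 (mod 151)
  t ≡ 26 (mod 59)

7696

From t ≡ 146 (mod 151) write t = 146 + 151s. Substituting into t ≡ 26 (mod 59) gives 151s ≡ 57 (mod 59), and since 33⁻¹ ≡ 34 (mod 59), s ≡ 50. Hence t ≡ 146 + 151·50 = 7696 (mod 8909).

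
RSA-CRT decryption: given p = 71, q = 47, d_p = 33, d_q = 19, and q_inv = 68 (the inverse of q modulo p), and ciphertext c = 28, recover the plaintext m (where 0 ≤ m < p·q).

2035

m₁ = c^(d_p) mod p: c ≡ 28 (mod 71), and 28^33 mod 71 = 47.
m₂ = c^(d_q) mod q: c ≡ 28 (mod 47), and 28^19 mod 47 = 14.
h = q_inv·(m₁ − m₂) mod p = 68·(47 − 14) mod 71 = 43.
m = m₂ + h·q = 14 + 43·47 = 2035.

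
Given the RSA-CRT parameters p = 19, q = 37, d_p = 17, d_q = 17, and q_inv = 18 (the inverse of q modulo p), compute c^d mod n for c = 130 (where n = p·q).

m₁ = c^(d_p) mod p: c ≡ 16 (mod 19), and 16^17 mod 19 = 6.
m₂ = c^(d_q) mod q: c ≡ 19 (mod 37), and 19^17 mod 37 = 35.
h = q_inv·(m₁ − m₂) mod p = 18·(6 − 35) mod 19 = 10.
m = m₂ + h·q = 35 + 10·37 = 405.

405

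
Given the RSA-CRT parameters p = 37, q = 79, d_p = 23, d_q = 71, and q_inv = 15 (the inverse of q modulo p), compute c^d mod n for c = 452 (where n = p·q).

2160

m₁ = c^(d_p) mod p: c ≡ 8 (mod 37), and 8^23 mod 37 = 14.
m₂ = c^(d_q) mod q: c ≡ 57 (mod 79), and 57^71 mod 79 = 27.
h = q_inv·(m₁ − m₂) mod p = 15·(14 − 27) mod 37 = 27.
m = m₂ + h·q = 27 + 27·79 = 2160.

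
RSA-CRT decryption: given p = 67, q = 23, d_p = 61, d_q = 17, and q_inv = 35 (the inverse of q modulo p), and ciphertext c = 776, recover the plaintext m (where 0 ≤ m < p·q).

609

m₁ = c^(d_p) mod p: c ≡ 39 (mod 67), and 39^61 mod 67 = 6.
m₂ = c^(d_q) mod q: c ≡ 17 (mod 23), and 17^17 mod 23 = 11.
h = q_inv·(m₁ − m₂) mod p = 35·(6 − 11) mod 67 = 26.
m = m₂ + h·q = 11 + 26·23 = 609.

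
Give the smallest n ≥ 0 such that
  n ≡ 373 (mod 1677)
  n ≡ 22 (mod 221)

27205

gcd(1677, 221) = 13 and 13 | (22 − 373), so the pair is consistent; merging gives n ≡ 27205 (mod 28509), where 28509 = lcm(1677, 221).
The solution is unique modulo lcm(1677, 221) = 28509.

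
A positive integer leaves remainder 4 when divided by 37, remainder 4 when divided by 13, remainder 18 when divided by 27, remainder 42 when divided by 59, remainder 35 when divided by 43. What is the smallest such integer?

12419424

The moduli are pairwise coprime; N = 37·13·27·59·43 = 32948019.
N/37 = 890487; 890487 ≡ 8 (mod 37); 8·14 ≡ 1, so inverse 14.
N/13 = 2534463; 2534463 ≡ 9 (mod 13); 9·3 ≡ 1, so inverse 3.
N/27 = 1220297; 1220297 ≡ 5 (mod 27); 5·11 ≡ 1, so inverse 11.
N/59 = 558441; 558441 ≡ 6 (mod 59); 6·10 ≡ 1, so inverse 10.
N/43 = 766233; 766233 ≡ 16 (mod 43); 16·35 ≡ 1, so inverse 35.
k ≡ 4·890487·14 + 4·2534463·3 + 18·1220297·11 + 42·558441·10 + 35·766233·35 = 1495080279.
1495080279 mod 32948019 = 12419424.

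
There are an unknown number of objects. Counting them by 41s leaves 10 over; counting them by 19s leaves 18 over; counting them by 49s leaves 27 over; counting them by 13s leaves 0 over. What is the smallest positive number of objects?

32318

The moduli are pairwise coprime; M = 41·19·49·13 = 496223.
M/41 = 12103; 12103 ≡ 8 (mod 41); 8·36 ≡ 1, so inverse 36.
M/19 = 26117; 26117 ≡ 11 (mod 19); 11·7 ≡ 1, so inverse 7.
M/49 = 10127; 10127 ≡ 33 (mod 49); 33·3 ≡ 1, so inverse 3.
M/13 = 38171; 38171 ≡ 3 (mod 13); 3·9 ≡ 1, so inverse 9.
N ≡ 10·12103·36 + 18·26117·7 + 27·10127·3 + 0·38171·9 = 8468109.
8468109 mod 496223 = 32318.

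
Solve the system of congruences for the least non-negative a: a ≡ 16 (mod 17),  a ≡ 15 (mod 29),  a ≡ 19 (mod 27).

The moduli are pairwise coprime; N = 17·29·27 = 13311.
N/17 = 783; 783 ≡ 1 (mod 17), inverse 1.
N/29 = 459; 459 ≡ 24 (mod 29); 24·23 ≡ 1, so inverse 23.
N/27 = 493; 493 ≡ 7 (mod 27); 7·4 ≡ 1, so inverse 4.
a ≡ 16·783·1 + 15·459·23 + 19·493·4 = 208351.
208351 mod 13311 = 8686.

8686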